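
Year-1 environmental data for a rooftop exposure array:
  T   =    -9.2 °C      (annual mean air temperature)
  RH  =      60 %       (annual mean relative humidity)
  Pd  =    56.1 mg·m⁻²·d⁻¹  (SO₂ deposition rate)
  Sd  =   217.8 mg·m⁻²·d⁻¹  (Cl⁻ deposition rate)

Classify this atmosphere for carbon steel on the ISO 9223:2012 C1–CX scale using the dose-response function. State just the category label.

C2

carbon steel: T≤10 °C ⇒ hinge +0.150·(-9.2−10) = -2.8800
  Pd branch = 1.77·Pd^0.52·e^(0.02·RH+f) = 2.678 μm/a
  Cl⁻ term: 0.102·217.8^0.62·exp(0.033·60+0.04·-9.2) = 14.4
  sum: 2.678 + 14.4 → r_corr = 17.08 μm/a
Category bounds: 1.3…25 μm/a bracket r_corr ⇒ C2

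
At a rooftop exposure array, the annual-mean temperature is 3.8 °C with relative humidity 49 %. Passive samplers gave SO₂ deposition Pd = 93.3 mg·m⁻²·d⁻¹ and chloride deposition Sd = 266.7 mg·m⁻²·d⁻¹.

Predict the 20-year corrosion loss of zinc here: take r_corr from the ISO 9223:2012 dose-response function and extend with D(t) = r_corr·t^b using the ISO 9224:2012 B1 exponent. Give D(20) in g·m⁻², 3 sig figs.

D(20) = 129 g·m⁻²

zinc: T≤10 °C ⇒ hinge +0.038·(3.8−10) = -0.2356
  sulphur-dioxide contribution → 0.7144 μm/a
  chloride contribution → 0.8638 μm/a
  ⇒ r_corr(zinc) = 1.578 μm/a
Power-law: D(20) = r_corr · 20^0.813
  D(20) = 1.578 × 20^0.813 = 1.578 × 11.42 = 18.03 μm
  Mass loss = 18.03 μm × 7.14 g/cm³ = 128.7 g·m⁻²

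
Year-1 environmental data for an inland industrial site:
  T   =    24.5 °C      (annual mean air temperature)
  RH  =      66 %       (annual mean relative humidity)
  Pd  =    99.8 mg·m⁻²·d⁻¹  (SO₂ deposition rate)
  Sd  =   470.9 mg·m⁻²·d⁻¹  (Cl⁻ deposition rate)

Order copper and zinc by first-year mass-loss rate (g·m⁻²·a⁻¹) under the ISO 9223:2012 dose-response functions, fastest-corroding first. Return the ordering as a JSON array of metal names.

copper: temperature factor f = -0.080·(14.5) = -1.1600
  sulphur-dioxide contribution → 0.27 μm/a
  chloride contribution → 1.93 μm/a
  ⇒ r_corr(copper) = 2.201 μm/a
  mass loss = 2.201 μm/a × 8.96 g/cm³ = 19.72 g·m⁻²·a⁻¹
zinc: T>10 °C ⇒ hinge -0.071·(24.5−10) = -1.0295
  sulphur-dioxide contribution → 0.7271 μm/a
  chloride contribution → 7.949 μm/a
  total first-year rate 8.677 μm/a
  mass loss = 8.677 μm/a × 7.14 g/cm³ = 61.95 g·m⁻²·a⁻¹
Ordering by g·m⁻²·a⁻¹: zinc (62) > copper (19.7)

["zinc", "copper"]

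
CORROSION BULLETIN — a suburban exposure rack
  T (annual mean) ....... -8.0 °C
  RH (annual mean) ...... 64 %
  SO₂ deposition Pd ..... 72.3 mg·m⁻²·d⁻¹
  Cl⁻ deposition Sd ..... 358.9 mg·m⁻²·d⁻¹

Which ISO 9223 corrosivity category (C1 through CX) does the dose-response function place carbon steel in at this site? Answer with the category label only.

carbon steel: f(T) = +0.150·(T−10) [T≤10 °C] = -2.7000
  Pd branch = 1.77·Pd^0.52·e^(0.02·RH+f) = 3.963 μm/a
  Cl⁻ term: 0.102·358.9^0.62·exp(0.033·64+0.04·-8.0) = 23.49
  r_corr = 3.963 + 23.49 = 27.46 μm/a
27.5 μm/a falls in (25, 50] for carbon steel → category C3

C3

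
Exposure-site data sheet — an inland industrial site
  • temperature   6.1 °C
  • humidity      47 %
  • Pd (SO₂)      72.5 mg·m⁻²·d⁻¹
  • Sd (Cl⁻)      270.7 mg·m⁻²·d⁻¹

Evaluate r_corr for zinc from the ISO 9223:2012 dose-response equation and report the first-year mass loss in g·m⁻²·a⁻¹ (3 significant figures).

zinc: temperature factor f = +0.038·(-3.9) = -0.1482
  sulphur-dioxide contribution → 0.6364 μm/a
  chloride contribution → 1.042 μm/a
  ⇒ r_corr(zinc) = 1.679 μm/a
Convert to mass loss: 1.679 μm/a × 7.14 g/cm³ = 11.99 g·m⁻²·a⁻¹

r_corr = 12.0 g·m⁻²·a⁻¹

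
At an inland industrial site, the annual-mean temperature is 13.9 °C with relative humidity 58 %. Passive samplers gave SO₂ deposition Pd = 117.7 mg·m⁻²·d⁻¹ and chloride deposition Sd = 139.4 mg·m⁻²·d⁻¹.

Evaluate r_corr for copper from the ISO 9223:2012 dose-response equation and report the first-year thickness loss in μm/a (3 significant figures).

copper: T>10 °C ⇒ hinge -0.080·(13.9−10) = -0.3120
  sulphur-dioxide contribution → 0.4105 μm/a
  chloride contribution → 0.6198 μm/a
  total first-year rate 1.03 μm/a

r_corr = 1.03 μm/a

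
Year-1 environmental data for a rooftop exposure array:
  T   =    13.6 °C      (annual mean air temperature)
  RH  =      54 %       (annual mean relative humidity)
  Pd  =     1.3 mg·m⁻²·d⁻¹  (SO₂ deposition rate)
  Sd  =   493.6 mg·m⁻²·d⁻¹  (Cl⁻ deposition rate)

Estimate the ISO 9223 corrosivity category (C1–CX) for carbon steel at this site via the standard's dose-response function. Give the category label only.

carbon steel: T>10 °C ⇒ hinge -0.054·(13.6−10) = -0.1944
  SO₂ term: 1.77·1.3^0.52·exp(0.02·54-0.1944) = 4.919
  Sd branch = 0.102·Sd^0.62·e^(0.033·RH+0.04·T) = 48.83 μm/a
  r_corr = 4.919 + 48.83 = 53.75 μm/a
ISO 9223 Table 2 (carbon steel): 50 < 53.7 ≤ 80 μm/a ⇒ C4

C4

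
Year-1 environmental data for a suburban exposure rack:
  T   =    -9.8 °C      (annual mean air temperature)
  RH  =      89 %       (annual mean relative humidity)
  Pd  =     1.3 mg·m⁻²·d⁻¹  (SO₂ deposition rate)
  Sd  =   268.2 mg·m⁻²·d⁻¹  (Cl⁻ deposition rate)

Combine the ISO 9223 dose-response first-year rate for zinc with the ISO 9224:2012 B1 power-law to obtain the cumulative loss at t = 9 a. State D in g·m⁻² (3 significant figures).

zinc: T≤10 °C ⇒ hinge +0.038·(-9.8−10) = -0.7524
  sulphur-dioxide contribution → 0.4092 μm/a
  chloride contribution → 0.3756 μm/a
  total first-year rate 0.7848 μm/a
Long-term exponent b (ISO 9224 Table 2, B1) = 0.813
  D(9) = 0.7848 × 9^0.813 = 0.7848 × 5.968 = 4.683 μm
  Mass loss = 4.683 μm × 7.14 g/cm³ = 33.44 g·m⁻²

D(9) = 33.4 g·m⁻²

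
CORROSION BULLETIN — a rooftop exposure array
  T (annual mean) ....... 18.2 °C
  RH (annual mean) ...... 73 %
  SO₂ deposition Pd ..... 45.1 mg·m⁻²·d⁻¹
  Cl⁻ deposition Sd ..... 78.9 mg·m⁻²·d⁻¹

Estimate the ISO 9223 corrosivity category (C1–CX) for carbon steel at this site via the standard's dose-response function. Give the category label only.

carbon steel: T>10 °C ⇒ hinge -0.054·(18.2−10) = -0.4428
  Pd branch = 1.77·Pd^0.52·e^(0.02·RH+f) = 35.47 μm/a
  Sd branch = 0.102·Sd^0.62·e^(0.033·RH+0.04·T) = 35.25 μm/a
  r_corr = 35.47 + 35.25 = 70.72 μm/a
Category bounds: 50…80 μm/a bracket r_corr ⇒ C4

C4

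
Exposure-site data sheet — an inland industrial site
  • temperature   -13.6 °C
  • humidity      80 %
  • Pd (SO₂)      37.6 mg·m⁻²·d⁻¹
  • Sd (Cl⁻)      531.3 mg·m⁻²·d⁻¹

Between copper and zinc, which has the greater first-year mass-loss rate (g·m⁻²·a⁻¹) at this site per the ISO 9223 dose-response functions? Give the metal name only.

zinc

copper: f(T) = +0.126·(T−10) [T≤10 °C] = -2.9736
  Pd branch = 0.0053·Pd^0.26·e^(0.059·RH+f) = 0.07803 μm/a
  Cl⁻ term: 0.01025·531.3^0.27·exp(0.036·80+0.049·-13.6) = 0.5104
  r_corr = 0.07803 + 0.5104 = 0.5884 μm/a
  mass loss = 0.5884 μm/a × 8.96 g/cm³ = 5.272 g·m⁻²·a⁻¹
zinc: T≤10 °C ⇒ hinge +0.038·(-13.6−10) = -0.8968
  SO₂ term: 0.0129·37.6^0.44·exp(0.046·80-0.8968) = 1.029
  Cl⁻ term: 0.0175·531.3^0.57·exp(0.008·80+0.085·-13.6) = 0.3736
  sum: 1.029 + 0.3736 → r_corr = 1.403 μm/a
  mass loss = 1.403 μm/a × 7.14 g/cm³ = 10.01 g·m⁻²·a⁻¹
Ordering by g·m⁻²·a⁻¹: zinc (10) > copper (5.27)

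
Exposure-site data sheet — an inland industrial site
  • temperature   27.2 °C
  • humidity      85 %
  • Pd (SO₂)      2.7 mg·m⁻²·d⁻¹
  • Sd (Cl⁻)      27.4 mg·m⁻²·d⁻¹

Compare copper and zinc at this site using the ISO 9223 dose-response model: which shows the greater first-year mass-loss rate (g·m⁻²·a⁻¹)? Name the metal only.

copper: T>10 °C ⇒ hinge -0.080·(27.2−10) = -1.3760
  sulphur-dioxide contribution → 0.2611 μm/a
  chloride contribution → 2.026 μm/a
  ⇒ r_corr(copper) = 2.287 μm/a
  mass loss = 2.287 μm/a × 8.96 g/cm³ = 20.49 g·m⁻²·a⁻¹
zinc: f(T) = -0.071·(T−10) [T>10 °C] = -1.2212
  sulphur-dioxide contribution → 0.2938 μm/a
  chloride contribution → 2.301 μm/a
  total first-year rate 2.595 μm/a
  mass loss = 2.595 μm/a × 7.14 g/cm³ = 18.53 g·m⁻²·a⁻¹
Ordering by g·m⁻²·a⁻¹: copper (20.5) > zinc (18.5)

copper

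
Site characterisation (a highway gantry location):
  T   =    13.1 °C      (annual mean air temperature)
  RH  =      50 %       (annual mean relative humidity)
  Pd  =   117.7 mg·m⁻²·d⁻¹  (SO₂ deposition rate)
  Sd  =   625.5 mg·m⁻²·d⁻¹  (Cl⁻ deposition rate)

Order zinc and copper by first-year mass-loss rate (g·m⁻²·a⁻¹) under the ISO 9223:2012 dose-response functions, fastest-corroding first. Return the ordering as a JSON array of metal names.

zinc: T>10 °C ⇒ hinge -0.071·(13.1−10) = -0.2201
  SO₂ term: 0.0129·117.7^0.44·exp(0.046·50-0.2201) = 0.8414
  Cl⁻ term: 0.0175·625.5^0.57·exp(0.008·50+0.085·13.1) = 3.12
  sum: 0.8414 + 3.12 → r_corr = 3.962 μm/a
  mass loss = 3.962 μm/a × 7.14 g/cm³ = 28.29 g·m⁻²·a⁻¹
copper: T>10 °C ⇒ hinge -0.080·(13.1−10) = -0.2480
  Pd branch = 0.0053·Pd^0.26·e^(0.059·RH+f) = 0.273 μm/a
  Sd branch = 0.01025·Sd^0.27·e^(0.036·RH+0.049·T) = 0.6702 μm/a
  sum: 0.273 + 0.6702 → r_corr = 0.9432 μm/a
  mass loss = 0.9432 μm/a × 8.96 g/cm³ = 8.451 g·m⁻²·a⁻¹
Ordering by g·m⁻²·a⁻¹: zinc (28.3) > copper (8.45)

["zinc", "copper"]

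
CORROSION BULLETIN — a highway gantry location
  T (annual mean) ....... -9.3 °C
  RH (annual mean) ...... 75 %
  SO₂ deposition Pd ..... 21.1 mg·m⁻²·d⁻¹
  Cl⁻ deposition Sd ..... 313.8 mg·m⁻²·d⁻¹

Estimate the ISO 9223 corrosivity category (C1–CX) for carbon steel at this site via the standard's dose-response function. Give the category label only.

C3

carbon steel: T≤10 °C ⇒ hinge +0.150·(-9.3−10) = -2.8950
  SO₂ term: 1.77·21.1^0.52·exp(0.02·75-2.8950) = 2.142
  Sd branch = 0.102·Sd^0.62·e^(0.033·RH+0.04·T) = 29.5 μm/a
  r_corr = 2.142 + 29.5 = 31.64 μm/a
31.6 μm/a falls in (25, 50] for carbon steel → category C3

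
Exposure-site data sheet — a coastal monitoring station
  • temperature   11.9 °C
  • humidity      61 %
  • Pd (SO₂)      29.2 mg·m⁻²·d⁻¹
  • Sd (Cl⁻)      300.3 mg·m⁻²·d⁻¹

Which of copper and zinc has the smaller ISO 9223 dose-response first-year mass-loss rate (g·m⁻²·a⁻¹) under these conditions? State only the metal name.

copper: f(T) = -0.080·(T−10) [T>10 °C] = -0.1520
  sulphur-dioxide contribution → 0.4002 μm/a
  chloride contribution → 0.7702 μm/a
  ⇒ r_corr(copper) = 1.17 μm/a
  mass loss = 1.17 μm/a × 8.96 g/cm³ = 10.49 g·m⁻²·a⁻¹
zinc: T>10 °C ⇒ hinge -0.071·(11.9−10) = -0.1349
  sulphur-dioxide contribution → 0.823 μm/a
  chloride contribution → 2.025 μm/a
  total first-year rate 2.848 μm/a
  mass loss = 2.848 μm/a × 7.14 g/cm³ = 20.34 g·m⁻²·a⁻¹
Ordering by g·m⁻²·a⁻¹: zinc (20.3) > copper (10.5)

copper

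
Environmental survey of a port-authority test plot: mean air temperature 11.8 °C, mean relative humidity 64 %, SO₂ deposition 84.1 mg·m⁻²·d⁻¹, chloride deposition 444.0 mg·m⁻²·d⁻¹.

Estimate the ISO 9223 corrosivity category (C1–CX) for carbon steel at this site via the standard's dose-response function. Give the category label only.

carbon steel: T>10 °C ⇒ hinge -0.054·(11.8−10) = -0.0972
  SO₂ term: 1.77·84.1^0.52·exp(0.02·64-0.0972) = 57.88
  Cl⁻ term: 0.102·444.0^0.62·exp(0.033·64+0.04·11.8) = 59.18
  r_corr = 57.88 + 59.18 = 117.1 μm/a
ISO 9223 Table 2 (carbon steel): 80 < 117 ≤ 200 μm/a ⇒ C5

C5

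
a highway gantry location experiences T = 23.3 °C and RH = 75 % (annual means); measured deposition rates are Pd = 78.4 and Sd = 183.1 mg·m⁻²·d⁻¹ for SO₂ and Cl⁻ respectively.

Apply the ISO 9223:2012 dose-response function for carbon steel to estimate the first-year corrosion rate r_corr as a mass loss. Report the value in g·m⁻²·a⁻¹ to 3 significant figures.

carbon steel: T>10 °C ⇒ hinge -0.054·(23.3−10) = -0.7182
  Pd branch = 1.77·Pd^0.52·e^(0.02·RH+f) = 37.37 μm/a
  Cl⁻ term: 0.102·183.1^0.62·exp(0.033·75+0.04·23.3) = 77.82
  r_corr = 37.37 + 77.82 = 115.2 μm/a
Convert to mass loss: 115.2 μm/a × 7.85 g/cm³ = 904.3 g·m⁻²·a⁻¹

r_corr = 904 g·m⁻²·a⁻¹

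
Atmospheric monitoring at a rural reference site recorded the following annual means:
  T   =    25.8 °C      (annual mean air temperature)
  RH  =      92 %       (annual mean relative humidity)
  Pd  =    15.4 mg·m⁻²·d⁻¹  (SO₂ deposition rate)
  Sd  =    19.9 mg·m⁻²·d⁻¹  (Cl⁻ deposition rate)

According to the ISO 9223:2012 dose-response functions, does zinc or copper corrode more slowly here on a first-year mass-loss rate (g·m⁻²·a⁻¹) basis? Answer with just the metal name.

zinc: temperature factor f = -0.071·(15.8) = -1.1218
  Pd branch = 0.0129·Pd^0.44·e^(0.046·RH+f) = 0.9635 μm/a
  Cl⁻ term: 0.0175·19.9^0.57·exp(0.008·92+0.085·25.8) = 1.801
  r_corr = 0.9635 + 1.801 = 2.764 μm/a
  mass loss = 2.764 μm/a × 7.14 g/cm³ = 19.74 g·m⁻²·a⁻¹
copper: f(T) = -0.080·(T−10) [T>10 °C] = -1.2640
  SO₂ term: 0.0053·15.4^0.26·exp(0.059·92-1.2640) = 0.6941
  Cl⁻ term: 0.01025·19.9^0.27·exp(0.036·92+0.049·25.8) = 2.233
  sum: 0.6941 + 2.233 → r_corr = 2.927 μm/a
  mass loss = 2.927 μm/a × 8.96 g/cm³ = 26.22 g·m⁻²·a⁻¹
Ordering by g·m⁻²·a⁻¹: copper (26.2) > zinc (19.7)

zinc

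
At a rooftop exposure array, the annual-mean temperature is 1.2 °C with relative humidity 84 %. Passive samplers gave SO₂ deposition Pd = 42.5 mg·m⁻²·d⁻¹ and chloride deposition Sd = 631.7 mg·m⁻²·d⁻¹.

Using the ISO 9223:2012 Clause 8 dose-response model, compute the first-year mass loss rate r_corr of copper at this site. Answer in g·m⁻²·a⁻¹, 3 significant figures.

copper: T≤10 °C ⇒ hinge +0.126·(1.2−10) = -1.1088
  sulphur-dioxide contribution → 0.6584 μm/a
  chloride contribution → 1.276 μm/a
  total first-year rate 1.934 μm/a
Convert to mass loss: 1.934 μm/a × 8.96 g/cm³ = 17.33 g·m⁻²·a⁻¹

r_corr = 17.3 g·m⁻²·a⁻¹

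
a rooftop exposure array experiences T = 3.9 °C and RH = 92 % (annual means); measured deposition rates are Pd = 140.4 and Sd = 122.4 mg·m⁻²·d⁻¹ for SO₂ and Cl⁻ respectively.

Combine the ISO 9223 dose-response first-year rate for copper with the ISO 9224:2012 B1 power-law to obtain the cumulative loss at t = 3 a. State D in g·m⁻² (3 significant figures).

copper: T≤10 °C ⇒ hinge +0.126·(3.9−10) = -0.7686
  SO₂ term: 0.0053·140.4^0.26·exp(0.059·92-0.7686) = 2.024
  Sd branch = 0.01025·Sd^0.27·e^(0.036·RH+0.049·T) = 1.247 μm/a
  sum: 2.024 + 1.247 → r_corr = 3.271 μm/a
ISO 9224: D(t) = r_corr · t^b with b = 0.667 (copper, B1)
  D(3) = 3.271 × 3^0.667 = 3.271 × 2.081 = 6.805 μm
  Mass loss = 6.805 μm × 8.96 g/cm³ = 60.98 g·m⁻²

D(3) = 61.0 g·m⁻²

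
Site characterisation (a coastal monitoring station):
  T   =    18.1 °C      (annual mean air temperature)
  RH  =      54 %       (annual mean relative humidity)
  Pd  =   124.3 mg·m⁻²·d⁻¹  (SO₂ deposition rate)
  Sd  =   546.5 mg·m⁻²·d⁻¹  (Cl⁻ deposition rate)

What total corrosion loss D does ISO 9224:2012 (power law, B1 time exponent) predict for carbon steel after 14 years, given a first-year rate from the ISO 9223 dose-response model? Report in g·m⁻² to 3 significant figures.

carbon steel: temperature factor f = -0.054·(8.1) = -0.4374
  Pd branch = 1.77·Pd^0.52·e^(0.02·RH+f) = 41.32 μm/a
  Cl⁻ term: 0.102·546.5^0.62·exp(0.033·54+0.04·18.1) = 62.27
  r_corr = 41.32 + 62.27 = 103.6 μm/a
Power-law: D(14) = r_corr · 14^0.523
  D(14) = 103.6 × 14^0.523 = 103.6 × 3.976 = 411.8 μm
  Mass loss = 411.8 μm × 7.85 g/cm³ = 3233 g·m⁻²

D(14) = 3.23e+03 g·m⁻²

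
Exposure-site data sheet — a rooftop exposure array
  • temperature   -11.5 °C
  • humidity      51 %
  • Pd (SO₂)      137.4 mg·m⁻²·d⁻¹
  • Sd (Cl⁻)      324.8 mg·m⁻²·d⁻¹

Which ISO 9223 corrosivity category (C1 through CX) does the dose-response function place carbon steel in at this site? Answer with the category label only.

C2

carbon steel: f(T) = +0.150·(T−10) [T≤10 °C] = -3.2250
  Pd branch = 1.77·Pd^0.52·e^(0.02·RH+f) = 2.524 μm/a
  Cl⁻ term: 0.102·324.8^0.62·exp(0.033·51+0.04·-11.5) = 12.5
  r_corr = 2.524 + 12.5 = 15.03 μm/a
ISO 9223 Table 2 (carbon steel): 1.3 < 15 ≤ 25 μm/a ⇒ C2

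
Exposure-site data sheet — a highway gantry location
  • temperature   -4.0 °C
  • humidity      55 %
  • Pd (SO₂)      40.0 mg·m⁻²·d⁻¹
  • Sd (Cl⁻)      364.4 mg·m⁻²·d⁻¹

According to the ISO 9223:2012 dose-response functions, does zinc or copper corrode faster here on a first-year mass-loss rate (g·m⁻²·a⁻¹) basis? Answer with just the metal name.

zinc

zinc: T≤10 °C ⇒ hinge +0.038·(-4.0−10) = -0.5320
  SO₂ term: 0.0129·40.0^0.44·exp(0.046·55-0.5320) = 0.4822
  Cl⁻ term: 0.0175·364.4^0.57·exp(0.008·55+0.085·-4.0) = 0.5579
  r_corr = 0.4822 + 0.5579 = 1.04 μm/a
  mass loss = 1.04 μm/a × 7.14 g/cm³ = 7.426 g·m⁻²·a⁻¹
copper: f(T) = +0.126·(T−10) [T≤10 °C] = -1.7640
  Pd branch = 0.0053·Pd^0.26·e^(0.059·RH+f) = 0.06081 μm/a
  Sd branch = 0.01025·Sd^0.27·e^(0.036·RH+0.049·T) = 0.3 μm/a
  r_corr = 0.06081 + 0.3 = 0.3608 μm/a
  mass loss = 0.3608 μm/a × 8.96 g/cm³ = 3.233 g·m⁻²·a⁻¹
Ordering by g·m⁻²·a⁻¹: zinc (7.43) > copper (3.23)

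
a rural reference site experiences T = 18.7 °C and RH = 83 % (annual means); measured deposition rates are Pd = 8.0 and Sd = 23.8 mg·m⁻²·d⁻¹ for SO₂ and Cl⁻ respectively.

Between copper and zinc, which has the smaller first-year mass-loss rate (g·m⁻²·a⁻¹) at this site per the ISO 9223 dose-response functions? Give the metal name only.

zinc

copper: T>10 °C ⇒ hinge -0.080·(18.7−10) = -0.6960
  sulphur-dioxide contribution → 0.6075 μm/a
  chloride contribution → 1.197 μm/a
  total first-year rate 1.804 μm/a
  mass loss = 1.804 μm/a × 8.96 g/cm³ = 16.17 g·m⁻²·a⁻¹
zinc: temperature factor f = -0.071·(8.7) = -0.6177
  sulphur-dioxide contribution → 0.7904 μm/a
  chloride contribution → 1.015 μm/a
  ⇒ r_corr(zinc) = 1.805 μm/a
  mass loss = 1.805 μm/a × 7.14 g/cm³ = 12.89 g·m⁻²·a⁻¹
Ordering by g·m⁻²·a⁻¹: copper (16.2) > zinc (12.9)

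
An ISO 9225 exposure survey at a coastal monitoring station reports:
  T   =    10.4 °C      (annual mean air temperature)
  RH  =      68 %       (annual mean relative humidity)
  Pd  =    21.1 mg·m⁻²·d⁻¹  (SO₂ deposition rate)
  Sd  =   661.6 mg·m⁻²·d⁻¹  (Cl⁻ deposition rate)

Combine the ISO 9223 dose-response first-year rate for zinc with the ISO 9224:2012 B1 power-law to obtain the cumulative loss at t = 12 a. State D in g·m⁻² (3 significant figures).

D(12) = 218 g·m⁻²

zinc: f(T) = -0.071·(T−10) [T>10 °C] = -0.0284
  SO₂ term: 0.0129·21.1^0.44·exp(0.046·68-0.0284) = 1.095
  Cl⁻ term: 0.0175·661.6^0.57·exp(0.008·68+0.085·10.4) = 2.958
  sum: 1.095 + 2.958 → r_corr = 4.053 μm/a
ISO 9224: D(t) = r_corr · t^b with b = 0.813 (zinc, B1)
  D(12) = 4.053 × 12^0.813 = 4.053 × 7.54 = 30.56 μm
  Mass loss = 30.56 μm × 7.14 g/cm³ = 218.2 g·m⁻²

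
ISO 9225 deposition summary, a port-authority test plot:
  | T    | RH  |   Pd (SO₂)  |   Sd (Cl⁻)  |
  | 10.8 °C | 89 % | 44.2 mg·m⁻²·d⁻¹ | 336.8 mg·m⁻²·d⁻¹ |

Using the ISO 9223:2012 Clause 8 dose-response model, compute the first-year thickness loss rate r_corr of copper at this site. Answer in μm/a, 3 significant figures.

copper: f(T) = -0.080·(T−10) [T>10 °C] = -0.0640
  SO₂ term: 0.0053·44.2^0.26·exp(0.059·89-0.0640) = 2.54
  Sd branch = 0.01025·Sd^0.27·e^(0.036·RH+0.049·T) = 2.063 μm/a
  r_corr = 2.54 + 2.063 = 4.602 μm/a

r_corr = 4.60 μm/a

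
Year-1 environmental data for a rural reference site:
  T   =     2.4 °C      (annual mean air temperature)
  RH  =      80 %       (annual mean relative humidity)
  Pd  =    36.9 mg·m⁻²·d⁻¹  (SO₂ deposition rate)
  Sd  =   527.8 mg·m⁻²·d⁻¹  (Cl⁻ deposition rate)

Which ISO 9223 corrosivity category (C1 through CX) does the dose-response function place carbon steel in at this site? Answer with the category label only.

C5

carbon steel: f(T) = +0.150·(T−10) [T≤10 °C] = -1.1400
  sulphur-dioxide contribution → 18.31 μm/a
  chloride contribution → 76.69 μm/a
  ⇒ r_corr(carbon steel) = 95 μm/a
95 μm/a falls in (80, 200] for carbon steel → category C5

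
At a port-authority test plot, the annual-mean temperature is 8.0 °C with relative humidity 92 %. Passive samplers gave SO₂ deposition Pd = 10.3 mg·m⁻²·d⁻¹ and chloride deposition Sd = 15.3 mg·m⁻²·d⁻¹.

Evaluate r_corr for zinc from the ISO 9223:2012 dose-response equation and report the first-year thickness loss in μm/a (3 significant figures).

r_corr = 2.64 μm/a

zinc: temperature factor f = +0.038·(-2.0) = -0.0760
  sulphur-dioxide contribution → 2.297 μm/a
  chloride contribution → 0.3414 μm/a
  ⇒ r_corr(zinc) = 2.638 μm/a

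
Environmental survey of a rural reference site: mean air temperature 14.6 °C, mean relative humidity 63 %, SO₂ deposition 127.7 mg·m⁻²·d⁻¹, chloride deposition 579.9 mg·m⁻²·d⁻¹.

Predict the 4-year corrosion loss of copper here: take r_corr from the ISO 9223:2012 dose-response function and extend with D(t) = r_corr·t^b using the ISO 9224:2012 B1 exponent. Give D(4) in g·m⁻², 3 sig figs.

D(4) = 37.5 g·m⁻²

copper: T>10 °C ⇒ hinge -0.080·(14.6−10) = -0.3680
  sulphur-dioxide contribution → 0.5325 μm/a
  chloride contribution → 1.129 μm/a
  ⇒ r_corr(copper) = 1.661 μm/a
Power-law: D(4) = r_corr · 4^0.667
  D(4) = 1.661 × 4^0.667 = 1.661 × 2.521 = 4.187 μm
  Mass loss = 4.187 μm × 8.96 g/cm³ = 37.52 g·m⁻²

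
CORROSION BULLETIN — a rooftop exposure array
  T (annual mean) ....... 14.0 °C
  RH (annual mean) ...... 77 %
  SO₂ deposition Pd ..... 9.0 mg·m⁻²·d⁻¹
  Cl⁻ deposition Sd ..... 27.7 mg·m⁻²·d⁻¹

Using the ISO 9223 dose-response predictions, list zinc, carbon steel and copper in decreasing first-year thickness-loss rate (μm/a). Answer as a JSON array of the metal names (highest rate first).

zinc: T>10 °C ⇒ hinge -0.071·(14.0−10) = -0.2840
  Pd branch = 0.0129·Pd^0.44·e^(0.046·RH+f) = 0.8818 μm/a
  Cl⁻ term: 0.0175·27.7^0.57·exp(0.008·77+0.085·14.0) = 0.7073
  sum: 0.8818 + 0.7073 → r_corr = 1.589 μm/a
carbon steel: f(T) = -0.054·(T−10) [T>10 °C] = -0.2160
  SO₂ term: 1.77·9.0^0.52·exp(0.02·77-0.2160) = 20.85
  Sd branch = 0.102·Sd^0.62·e^(0.033·RH+0.04·T) = 17.77 μm/a
  sum: 20.85 + 17.77 → r_corr = 38.62 μm/a
copper: f(T) = -0.080·(T−10) [T>10 °C] = -0.3200
  Pd branch = 0.0053·Pd^0.26·e^(0.059·RH+f) = 0.6403 μm/a
  Cl⁻ term: 0.01025·27.7^0.27·exp(0.036·77+0.049·14.0) = 0.798
  sum: 0.6403 + 0.798 → r_corr = 1.438 μm/a
Ordering by μm/a: carbon steel (38.6) > zinc (1.59) > copper (1.44)

["carbon steel", "zinc", "copper"]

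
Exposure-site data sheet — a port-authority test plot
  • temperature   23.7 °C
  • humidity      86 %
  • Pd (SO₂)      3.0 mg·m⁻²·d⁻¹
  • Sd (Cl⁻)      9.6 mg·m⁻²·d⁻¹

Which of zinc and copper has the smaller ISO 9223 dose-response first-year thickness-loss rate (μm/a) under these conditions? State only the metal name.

zinc: f(T) = -0.071·(T−10) [T>10 °C] = -0.9727
  SO₂ term: 0.0129·3.0^0.44·exp(0.046·86-0.9727) = 0.4132
  Cl⁻ term: 0.0175·9.6^0.57·exp(0.008·86+0.085·23.7) = 0.9476
  sum: 0.4132 + 0.9476 → r_corr = 1.361 μm/a
copper: T>10 °C ⇒ hinge -0.080·(23.7−10) = -1.0960
  Pd branch = 0.0053·Pd^0.26·e^(0.059·RH+f) = 0.3767 μm/a
  Cl⁻ term: 0.01025·9.6^0.27·exp(0.036·86+0.049·23.7) = 1.333
  sum: 0.3767 + 1.333 → r_corr = 1.71 μm/a
Ordering by μm/a: copper (1.71) > zinc (1.36)

zinc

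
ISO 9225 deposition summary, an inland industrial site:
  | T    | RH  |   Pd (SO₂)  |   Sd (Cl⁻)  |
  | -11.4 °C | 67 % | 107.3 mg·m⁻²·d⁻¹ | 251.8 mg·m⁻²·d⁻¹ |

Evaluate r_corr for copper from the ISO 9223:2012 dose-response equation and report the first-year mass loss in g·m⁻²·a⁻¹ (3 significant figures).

copper: temperature factor f = +0.126·(-21.4) = -2.6964
  sulphur-dioxide contribution → 0.0628 μm/a
  chloride contribution → 0.291 μm/a
  ⇒ r_corr(copper) = 0.3538 μm/a
Convert to mass loss: 0.3538 μm/a × 8.96 g/cm³ = 3.17 g·m⁻²·a⁻¹

r_corr = 3.17 g·m⁻²·a⁻¹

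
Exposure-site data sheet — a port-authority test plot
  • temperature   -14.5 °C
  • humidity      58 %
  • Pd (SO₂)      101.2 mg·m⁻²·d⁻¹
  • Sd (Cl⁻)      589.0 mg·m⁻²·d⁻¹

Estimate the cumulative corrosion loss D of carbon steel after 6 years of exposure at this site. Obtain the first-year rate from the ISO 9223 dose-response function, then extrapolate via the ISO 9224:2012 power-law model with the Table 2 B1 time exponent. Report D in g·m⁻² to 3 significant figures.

D(6) = 436 g·m⁻²

carbon steel: T≤10 °C ⇒ hinge +0.150·(-14.5−10) = -3.6750
  Pd branch = 1.77·Pd^0.52·e^(0.02·RH+f) = 1.579 μm/a
  Cl⁻ term: 0.102·589.0^0.62·exp(0.033·58+0.04·-14.5) = 20.2
  sum: 1.579 + 20.2 → r_corr = 21.78 μm/a
Long-term exponent b (ISO 9224 Table 2, B1) = 0.523
  D(6) = 21.78 × 6^0.523 = 21.78 × 2.553 = 55.6 μm
  Mass loss = 55.6 μm × 7.85 g/cm³ = 436.5 g·m⁻²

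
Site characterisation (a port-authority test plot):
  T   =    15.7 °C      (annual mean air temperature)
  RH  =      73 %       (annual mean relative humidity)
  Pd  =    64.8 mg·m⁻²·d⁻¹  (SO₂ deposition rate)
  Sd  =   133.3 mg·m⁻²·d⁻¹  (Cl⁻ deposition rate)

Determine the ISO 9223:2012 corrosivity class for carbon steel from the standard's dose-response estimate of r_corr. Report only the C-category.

C5

carbon steel: f(T) = -0.054·(T−10) [T>10 °C] = -0.3078
  SO₂ term: 1.77·64.8^0.52·exp(0.02·73-0.3078) = 49.02
  Sd branch = 0.102·Sd^0.62·e^(0.033·RH+0.04·T) = 44.15 μm/a
  sum: 49.02 + 44.15 → r_corr = 93.17 μm/a
93.2 μm/a falls in (80, 200] for carbon steel → category C5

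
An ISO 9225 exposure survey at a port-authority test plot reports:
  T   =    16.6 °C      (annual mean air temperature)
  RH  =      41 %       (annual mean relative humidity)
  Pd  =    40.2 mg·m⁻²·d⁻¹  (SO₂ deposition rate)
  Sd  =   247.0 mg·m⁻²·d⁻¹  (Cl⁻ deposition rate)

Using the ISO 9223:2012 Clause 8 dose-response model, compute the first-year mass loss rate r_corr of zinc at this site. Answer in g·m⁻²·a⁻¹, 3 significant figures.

zinc: T>10 °C ⇒ hinge -0.071·(16.6−10) = -0.4686
  Pd branch = 0.0129·Pd^0.44·e^(0.046·RH+f) = 0.2704 μm/a
  Sd branch = 0.0175·Sd^0.57·e^(0.008·RH+0.085·T) = 2.302 μm/a
  r_corr = 0.2704 + 2.302 = 2.572 μm/a
Convert to mass loss: 2.572 μm/a × 7.14 g/cm³ = 18.37 g·m⁻²·a⁻¹

r_corr = 18.4 g·m⁻²·a⁻¹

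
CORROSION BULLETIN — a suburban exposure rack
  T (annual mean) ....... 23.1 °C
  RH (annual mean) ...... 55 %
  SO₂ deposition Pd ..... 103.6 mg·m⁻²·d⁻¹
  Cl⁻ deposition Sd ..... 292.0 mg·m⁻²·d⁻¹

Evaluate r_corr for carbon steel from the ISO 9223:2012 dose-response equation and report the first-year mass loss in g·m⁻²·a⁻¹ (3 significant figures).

r_corr = 648 g·m⁻²·a⁻¹

carbon steel: f(T) = -0.054·(T−10) [T>10 °C] = -0.7074
  sulphur-dioxide contribution → 29.27 μm/a
  chloride contribution → 53.29 μm/a
  ⇒ r_corr(carbon steel) = 82.57 μm/a
Convert to mass loss: 82.57 μm/a × 7.85 g/cm³ = 648.1 g·m⁻²·a⁻¹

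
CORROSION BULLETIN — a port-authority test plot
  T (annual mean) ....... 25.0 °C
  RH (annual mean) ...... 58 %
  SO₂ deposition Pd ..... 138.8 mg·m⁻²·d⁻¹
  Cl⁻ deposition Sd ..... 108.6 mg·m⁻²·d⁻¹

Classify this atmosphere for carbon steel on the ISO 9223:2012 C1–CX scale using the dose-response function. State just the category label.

C4

carbon steel: T>10 °C ⇒ hinge -0.054·(25.0−10) = -0.8100
  SO₂ term: 1.77·138.8^0.52·exp(0.02·58-0.8100) = 32.66
  Cl⁻ term: 0.102·108.6^0.62·exp(0.033·58+0.04·25.0) = 34.38
  sum: 32.66 + 34.38 → r_corr = 67.04 μm/a
ISO 9223 Table 2 (carbon steel): 50 < 67 ≤ 80 μm/a ⇒ C4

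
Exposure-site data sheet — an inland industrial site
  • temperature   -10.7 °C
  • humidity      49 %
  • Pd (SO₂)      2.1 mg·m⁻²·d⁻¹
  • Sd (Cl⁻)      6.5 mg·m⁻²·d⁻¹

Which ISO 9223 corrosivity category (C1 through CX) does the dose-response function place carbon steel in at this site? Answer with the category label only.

C2

carbon steel: temperature factor f = +0.150·(-20.7) = -3.1050
  SO₂ term: 1.77·2.1^0.52·exp(0.02·49-3.1050) = 0.3109
  Sd branch = 0.102·Sd^0.62·e^(0.033·RH+0.04·T) = 1.069 μm/a
  r_corr = 0.3109 + 1.069 = 1.38 μm/a
ISO 9223 Table 2 (carbon steel): 1.3 < 1.38 ≤ 25 μm/a ⇒ C2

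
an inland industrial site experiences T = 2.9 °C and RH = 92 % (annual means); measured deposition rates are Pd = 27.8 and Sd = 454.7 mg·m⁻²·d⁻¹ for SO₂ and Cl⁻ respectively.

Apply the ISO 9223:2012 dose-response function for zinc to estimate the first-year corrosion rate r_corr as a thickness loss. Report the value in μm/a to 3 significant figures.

zinc: f(T) = +0.038·(T−10) [T≤10 °C] = -0.2698
  SO₂ term: 0.0129·27.8^0.44·exp(0.046·92-0.2698) = 2.929
  Sd branch = 0.0175·Sd^0.57·e^(0.008·RH+0.085·T) = 1.53 μm/a
  r_corr = 2.929 + 1.53 = 4.459 μm/a

r_corr = 4.46 μm/a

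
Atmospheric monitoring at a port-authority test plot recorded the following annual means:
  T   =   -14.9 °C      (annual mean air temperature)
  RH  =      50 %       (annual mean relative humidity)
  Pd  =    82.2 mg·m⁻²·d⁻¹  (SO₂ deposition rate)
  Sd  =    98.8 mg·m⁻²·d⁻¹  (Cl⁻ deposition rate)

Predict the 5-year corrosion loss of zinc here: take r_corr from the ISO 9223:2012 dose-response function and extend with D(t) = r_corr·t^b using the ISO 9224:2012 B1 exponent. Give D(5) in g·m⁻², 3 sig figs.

D(5) = 11.8 g·m⁻²

zinc: f(T) = +0.038·(T−10) [T≤10 °C] = -0.9462
  SO₂ term: 0.0129·82.2^0.44·exp(0.046·50-0.9462) = 0.3476
  Sd branch = 0.0175·Sd^0.57·e^(0.008·RH+0.085·T) = 0.1009 μm/a
  sum: 0.3476 + 0.1009 → r_corr = 0.4485 μm/a
Long-term exponent b (ISO 9224 Table 2, B1) = 0.813
  D(5) = 0.4485 × 5^0.813 = 0.4485 × 3.701 = 1.66 μm
  Mass loss = 1.66 μm × 7.14 g/cm³ = 11.85 g·m⁻²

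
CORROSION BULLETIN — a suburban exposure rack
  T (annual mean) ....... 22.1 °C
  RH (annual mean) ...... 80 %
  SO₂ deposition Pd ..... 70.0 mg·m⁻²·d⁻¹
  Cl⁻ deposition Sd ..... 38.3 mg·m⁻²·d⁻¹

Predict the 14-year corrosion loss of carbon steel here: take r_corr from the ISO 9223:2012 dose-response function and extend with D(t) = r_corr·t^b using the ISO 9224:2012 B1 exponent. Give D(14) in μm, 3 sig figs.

D(14) = 297 μm

carbon steel: temperature factor f = -0.054·(12.1) = -0.6534
  sulphur-dioxide contribution → 41.55 μm/a
  chloride contribution → 33.16 μm/a
  ⇒ r_corr(carbon steel) = 74.71 μm/a
Long-term exponent b (ISO 9224 Table 2, B1) = 0.523
  D(14) = 74.71 × 14^0.523 = 74.71 × 3.976 = 297 μm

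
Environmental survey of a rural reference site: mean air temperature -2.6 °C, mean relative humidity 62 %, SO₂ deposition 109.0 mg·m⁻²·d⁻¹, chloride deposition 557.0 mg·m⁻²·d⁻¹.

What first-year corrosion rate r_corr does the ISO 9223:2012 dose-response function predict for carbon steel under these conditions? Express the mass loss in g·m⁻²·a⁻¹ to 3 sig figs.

carbon steel: f(T) = +0.150·(T−10) [T≤10 °C] = -1.8900
  SO₂ term: 1.77·109.0^0.52·exp(0.02·62-1.8900) = 10.6
  Sd branch = 0.102·Sd^0.62·e^(0.033·RH+0.04·T) = 35.85 μm/a
  sum: 10.6 + 35.85 → r_corr = 46.44 μm/a
Convert to mass loss: 46.44 μm/a × 7.85 g/cm³ = 364.6 g·m⁻²·a⁻¹

r_corr = 365 g·m⁻²·a⁻¹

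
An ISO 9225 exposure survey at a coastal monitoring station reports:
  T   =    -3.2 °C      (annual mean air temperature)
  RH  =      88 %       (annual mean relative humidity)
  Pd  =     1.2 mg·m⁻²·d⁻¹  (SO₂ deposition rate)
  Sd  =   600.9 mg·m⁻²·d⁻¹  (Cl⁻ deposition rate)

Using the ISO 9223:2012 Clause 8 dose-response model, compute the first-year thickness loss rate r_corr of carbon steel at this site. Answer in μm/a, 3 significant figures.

r_corr = 88.1 μm/a

carbon steel: temperature factor f = +0.150·(-13.2) = -1.9800
  SO₂ term: 1.77·1.2^0.52·exp(0.02·88-1.9800) = 1.562
  Cl⁻ term: 0.102·600.9^0.62·exp(0.033·88+0.04·-3.2) = 86.51
  sum: 1.562 + 86.51 → r_corr = 88.07 μm/a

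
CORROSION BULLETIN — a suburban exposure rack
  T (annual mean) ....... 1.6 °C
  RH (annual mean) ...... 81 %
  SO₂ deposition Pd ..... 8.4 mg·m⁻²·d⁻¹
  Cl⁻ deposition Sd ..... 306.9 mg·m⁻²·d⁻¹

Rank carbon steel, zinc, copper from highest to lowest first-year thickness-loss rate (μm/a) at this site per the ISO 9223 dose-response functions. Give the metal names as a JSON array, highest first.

carbon steel: f(T) = +0.150·(T−10) [T≤10 °C] = -1.2600
  Pd branch = 1.77·Pd^0.52·e^(0.02·RH+f) = 7.673 μm/a
  Cl⁻ term: 0.102·306.9^0.62·exp(0.033·81+0.04·1.6) = 54.85
  sum: 7.673 + 54.85 → r_corr = 62.53 μm/a
zinc: temperature factor f = +0.038·(-8.4) = -0.3192
  SO₂ term: 0.0129·8.4^0.44·exp(0.046·81-0.3192) = 0.9927
  Sd branch = 0.0175·Sd^0.57·e^(0.008·RH+0.085·T) = 1.003 μm/a
  sum: 0.9927 + 1.003 → r_corr = 1.995 μm/a
copper: temperature factor f = +0.126·(-8.4) = -1.0584
  SO₂ term: 0.0053·8.4^0.26·exp(0.059·81-1.0584) = 0.3806
  Sd branch = 0.01025·Sd^0.27·e^(0.036·RH+0.049·T) = 0.9609 μm/a
  sum: 0.3806 + 0.9609 → r_corr = 1.341 μm/a
Ordering by μm/a: carbon steel (62.5) > zinc (2) > copper (1.34)

["carbon steel", "zinc", "copper"]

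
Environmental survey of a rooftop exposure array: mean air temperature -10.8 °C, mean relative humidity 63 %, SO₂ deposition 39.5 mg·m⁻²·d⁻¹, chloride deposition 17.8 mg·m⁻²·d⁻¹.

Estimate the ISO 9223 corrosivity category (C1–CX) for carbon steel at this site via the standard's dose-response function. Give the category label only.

carbon steel: T≤10 °C ⇒ hinge +0.150·(-10.8−10) = -3.1200
  Pd branch = 1.77·Pd^0.52·e^(0.02·RH+f) = 1.864 μm/a
  Sd branch = 0.102·Sd^0.62·e^(0.033·RH+0.04·T) = 3.156 μm/a
  r_corr = 1.864 + 3.156 = 5.02 μm/a
ISO 9223 Table 2 (carbon steel): 1.3 < 5.02 ≤ 25 μm/a ⇒ C2

C2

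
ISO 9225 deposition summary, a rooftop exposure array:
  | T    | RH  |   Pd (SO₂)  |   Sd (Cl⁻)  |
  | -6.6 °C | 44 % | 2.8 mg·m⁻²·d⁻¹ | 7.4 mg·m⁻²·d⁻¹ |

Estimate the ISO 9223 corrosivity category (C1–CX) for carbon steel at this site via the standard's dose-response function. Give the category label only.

C2

carbon steel: T≤10 °C ⇒ hinge +0.150·(-6.6−10) = -2.4900
  SO₂ term: 1.77·2.8^0.52·exp(0.02·44-2.4900) = 0.6043
  Cl⁻ term: 0.102·7.4^0.62·exp(0.033·44+0.04·-6.6) = 1.157
  r_corr = 0.6043 + 1.157 = 1.762 μm/a
ISO 9223 Table 2 (carbon steel): 1.3 < 1.76 ≤ 25 μm/a ⇒ C2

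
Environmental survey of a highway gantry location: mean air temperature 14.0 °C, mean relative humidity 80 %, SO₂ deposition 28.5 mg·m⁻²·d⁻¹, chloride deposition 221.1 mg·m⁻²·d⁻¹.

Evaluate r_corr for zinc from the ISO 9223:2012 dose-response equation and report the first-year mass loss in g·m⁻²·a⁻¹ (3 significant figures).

zinc: temperature factor f = -0.071·(4.0) = -0.2840
  sulphur-dioxide contribution → 1.681 μm/a
  chloride contribution → 2.367 μm/a
  total first-year rate 4.048 μm/a
Convert to mass loss: 4.048 μm/a × 7.14 g/cm³ = 28.9 g·m⁻²·a⁻¹

r_corr = 28.9 g·m⁻²·a⁻¹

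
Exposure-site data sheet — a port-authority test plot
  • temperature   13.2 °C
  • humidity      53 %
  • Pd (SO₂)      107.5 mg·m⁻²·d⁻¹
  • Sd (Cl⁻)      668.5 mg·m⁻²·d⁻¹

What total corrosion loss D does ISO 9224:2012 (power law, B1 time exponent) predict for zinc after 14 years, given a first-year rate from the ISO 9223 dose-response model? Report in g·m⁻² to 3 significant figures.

D(14) = 261 g·m⁻²

zinc: f(T) = -0.071·(T−10) [T>10 °C] = -0.2272
  Pd branch = 0.0129·Pd^0.44·e^(0.046·RH+f) = 0.9216 μm/a
  Cl⁻ term: 0.0175·668.5^0.57·exp(0.008·53+0.085·13.2) = 3.348
  r_corr = 0.9216 + 3.348 = 4.269 μm/a
Power-law: D(14) = r_corr · 14^0.813
  D(14) = 4.269 × 14^0.813 = 4.269 × 8.547 = 36.49 μm
  Mass loss = 36.49 μm × 7.14 g/cm³ = 260.5 g·m⁻²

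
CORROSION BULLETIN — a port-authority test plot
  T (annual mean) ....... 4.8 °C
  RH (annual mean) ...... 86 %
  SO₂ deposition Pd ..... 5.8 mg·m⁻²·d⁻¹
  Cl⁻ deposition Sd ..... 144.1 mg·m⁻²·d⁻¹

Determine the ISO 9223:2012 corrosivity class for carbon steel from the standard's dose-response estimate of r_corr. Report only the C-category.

C4

carbon steel: f(T) = +0.150·(T−10) [T≤10 °C] = -0.7800
  SO₂ term: 1.77·5.8^0.52·exp(0.02·86-0.7800) = 11.3
  Sd branch = 0.102·Sd^0.62·e^(0.033·RH+0.04·T) = 46.01 μm/a
  r_corr = 11.3 + 46.01 = 57.32 μm/a
Category bounds: 50…80 μm/a bracket r_corr ⇒ C4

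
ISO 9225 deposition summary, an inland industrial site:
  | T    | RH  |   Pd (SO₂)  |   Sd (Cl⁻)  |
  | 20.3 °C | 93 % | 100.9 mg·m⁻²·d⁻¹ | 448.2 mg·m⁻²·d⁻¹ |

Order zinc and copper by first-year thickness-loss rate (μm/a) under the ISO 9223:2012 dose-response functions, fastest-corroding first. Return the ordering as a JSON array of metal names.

["zinc", "copper"]

zinc: f(T) = -0.071·(T−10) [T>10 °C] = -0.7313
  SO₂ term: 0.0129·100.9^0.44·exp(0.046·93-0.7313) = 3.409
  Sd branch = 0.0175·Sd^0.57·e^(0.008·RH+0.085·T) = 6.712 μm/a
  r_corr = 3.409 + 6.712 = 10.12 μm/a
copper: T>10 °C ⇒ hinge -0.080·(20.3−10) = -0.8240
  SO₂ term: 0.0053·100.9^0.26·exp(0.059·93-0.8240) = 1.864
  Cl⁻ term: 0.01025·448.2^0.27·exp(0.036·93+0.049·20.3) = 4.099
  r_corr = 1.864 + 4.099 = 5.962 μm/a
Ordering by μm/a: zinc (10.1) > copper (5.96)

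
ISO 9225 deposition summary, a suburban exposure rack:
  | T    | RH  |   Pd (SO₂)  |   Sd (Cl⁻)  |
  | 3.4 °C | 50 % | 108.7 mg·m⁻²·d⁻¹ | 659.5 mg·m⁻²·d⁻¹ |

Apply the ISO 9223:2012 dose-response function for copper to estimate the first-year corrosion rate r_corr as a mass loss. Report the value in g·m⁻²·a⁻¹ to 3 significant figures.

copper: temperature factor f = +0.126·(-6.6) = -0.8316
  sulphur-dioxide contribution → 0.1492 μm/a
  chloride contribution → 0.4227 μm/a
  total first-year rate 0.5718 μm/a
Convert to mass loss: 0.5718 μm/a × 8.96 g/cm³ = 5.124 g·m⁻²·a⁻¹

r_corr = 5.12 g·m⁻²·a⁻¹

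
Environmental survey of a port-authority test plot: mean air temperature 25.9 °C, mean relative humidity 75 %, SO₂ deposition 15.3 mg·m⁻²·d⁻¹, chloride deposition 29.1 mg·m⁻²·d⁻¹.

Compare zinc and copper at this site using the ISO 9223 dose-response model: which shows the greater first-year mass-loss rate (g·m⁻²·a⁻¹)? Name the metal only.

zinc

zinc: T>10 °C ⇒ hinge -0.071·(25.9−10) = -1.1289
  sulphur-dioxide contribution → 0.4364 μm/a
  chloride contribution → 1.968 μm/a
  ⇒ r_corr(zinc) = 2.405 μm/a
  mass loss = 2.405 μm/a × 7.14 g/cm³ = 17.17 g·m⁻²·a⁻¹
copper: temperature factor f = -0.080·(15.9) = -1.2720
  sulphur-dioxide contribution → 0.2521 μm/a
  chloride contribution → 1.348 μm/a
  total first-year rate 1.6 μm/a
  mass loss = 1.6 μm/a × 8.96 g/cm³ = 14.34 g·m⁻²·a⁻¹
Ordering by g·m⁻²·a⁻¹: zinc (17.2) > copper (14.3)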